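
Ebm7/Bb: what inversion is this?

Ebm7/Bb means Eb minor seventh with Bb in the bass. Bb is the fifth of Eb minor seventh (Eb–Gb–Bb–Db), so this is second inversion.

second inversion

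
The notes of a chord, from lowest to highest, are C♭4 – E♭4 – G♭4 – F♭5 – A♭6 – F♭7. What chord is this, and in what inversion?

The distinct note names are Cb, Eb, Gb, Fb, Ab. Stacked in thirds they read Fb–Ab–Cb–Eb–Gb, which is a major ninth chord on Fb.
Cb is the fifth of Fb major ninth; fifth in the bass means second inversion.

Fb major ninth, second inversion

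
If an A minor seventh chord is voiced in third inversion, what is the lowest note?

In third inversion the seventh is lowest. For A minor seventh (A–C–E–G) that is G.

G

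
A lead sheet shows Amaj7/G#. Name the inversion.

third inversion

Amaj7/G# means A major seventh with G# in the bass. G# is the seventh of A major seventh (A–C#–E–G#), so this is third inversion.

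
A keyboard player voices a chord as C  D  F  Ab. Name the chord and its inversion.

D half-diminished seventh, third inversion

The pitch classes C, D, F, Ab arrange in thirds as D–F–Ab–C: a D half-diminished seventh chord.
C is the seventh of D half-diminished seventh; seventh in the bass means third inversion (figured bass 4/2).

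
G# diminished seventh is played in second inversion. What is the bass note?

D

The fifth of G# diminished seventh (G#–B–D–F) is D; that is the bass in second inversion.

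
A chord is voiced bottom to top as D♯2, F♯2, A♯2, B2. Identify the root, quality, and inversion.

Reducing to letter names: D#, F#, A#, B. These stack in thirds as B–D#–F#–A# — a B major seventh chord.
The lowest note is D#, the third of the chord, so this is first inversion (figured bass 6/5).

B major seventh, first inversion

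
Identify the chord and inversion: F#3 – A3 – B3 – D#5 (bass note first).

B dominant seventh, second inversion

The pitch classes F#, A, B, D# arrange in thirds as B–D#–F#–A: a B dominant seventh chord.
The lowest note is F#, the fifth of the chord, so this is second inversion (figured bass 4/3).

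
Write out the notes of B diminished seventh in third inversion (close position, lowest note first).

The chord tones are B–D–F–Ab. With the seventh (Ab) lowest for third inversion: Ab, B, D, F.

Ab, B, D, F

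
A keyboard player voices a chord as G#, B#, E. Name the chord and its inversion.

E augmented, first inversion

The pitch classes G#, B#, E arrange in thirds as E–G#–B#: an E augmented triad.
The lowest note is G#, the third of the chord, so this is first inversion (figured bass 6).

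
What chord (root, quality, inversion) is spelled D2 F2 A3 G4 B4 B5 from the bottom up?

Reducing to letter names: D, F, A, G, B. These stack in thirds as G–B–D–F–A — a G dominant ninth chord.
With the fifth (D) in the bass, the chord is in second inversion.

G dominant ninth, second inversion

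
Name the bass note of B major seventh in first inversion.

B major seventh is B–D#–F#–A#. First inversion places the third in the bass: D#.

D#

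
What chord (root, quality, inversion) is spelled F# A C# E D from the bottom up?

D major ninth, first inversion

Reducing to letter names: F#, A, C#, E, D. These stack in thirds as D–F#–A–C#–E — a D major ninth chord.
With the third (F#) in the bass, the chord is in first inversion.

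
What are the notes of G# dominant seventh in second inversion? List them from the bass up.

G# dominant seventh is G#–B#–D#–F#. Second inversion puts the fifth (D#) in the bass, with the remaining tones above: D#, F#, G#, B#.

D#, F#, G#, B#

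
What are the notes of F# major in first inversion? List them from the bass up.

A#, C#, F#

The chord tones are F#–A#–C#. With the third (A#) lowest for first inversion: A#, C#, F#.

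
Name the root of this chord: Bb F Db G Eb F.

Eb

Bb, F, Db, G, Eb are the tones of an Eb dominant ninth chord (Eb–G–Bb–Db–F), making Eb the root.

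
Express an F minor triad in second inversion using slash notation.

Fm/C

Second inversion of F minor has the fifth (C) in the bass. As a slash chord: Fm/C.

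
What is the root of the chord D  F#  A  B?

B

The distinct letter names are D, F#, A, B. Arranged as a stack of thirds they read B–D–F#–A, so B is the root (a B minor seventh chord).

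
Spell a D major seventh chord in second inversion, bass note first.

Spelling D major seventh: D–F#–A–C#. In second inversion the fifth is bass, giving A, C#, D, F# from the bottom.

A, C#, D, F#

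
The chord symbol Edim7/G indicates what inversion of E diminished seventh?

Edim7/G means E diminished seventh with G in the bass. G is the third of E diminished seventh (E–G–Bb–Db), so this is first inversion.

first inversion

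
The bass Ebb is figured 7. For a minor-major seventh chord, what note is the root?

Ebb

The figures 7 mean the root of the chord is in the bass. If Ebb is the root of a minor-major seventh chord, the root is Ebb (chord tones Ebb–Gbb–Bbb–Db).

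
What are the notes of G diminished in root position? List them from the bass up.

G, Bb, Db

Spelling G diminished: G–Bb–Db. In root position the root is bass, giving G, Bb, Db from the bottom.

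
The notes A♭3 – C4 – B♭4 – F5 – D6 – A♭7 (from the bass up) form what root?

Reordering Ab, C, Bb, F, D into stacked thirds gives Bb–D–F–Ab–C; the bottom of that stack, Bb, is the root.

Bb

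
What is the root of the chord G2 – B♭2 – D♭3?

G

The distinct letter names are G, Bb, Db. Arranged as a stack of thirds they read G–Bb–Db, so G is the root (a G diminished triad).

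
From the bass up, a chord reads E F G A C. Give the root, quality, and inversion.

The distinct note names are E, F, G, A, C. Stacked in thirds they read F–A–C–E–G, which is a major ninth chord on F.
With the seventh (E) in the bass, the chord is in third inversion.

F major ninth, third inversion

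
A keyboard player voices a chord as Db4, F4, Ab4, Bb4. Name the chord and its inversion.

The distinct note names are Db, F, Ab, Bb. Stacked in thirds they read Bb–Db–F–Ab, which is a minor seventh chord on Bb.
The lowest note is Db, the third of the chord, so this is first inversion (figured bass 6/5).

Bb minor seventh, first inversion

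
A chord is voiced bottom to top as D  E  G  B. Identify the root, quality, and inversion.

The pitch classes D, E, G, B arrange in thirds as E–G–B–D: an E minor seventh chord.
D is the seventh of E minor seventh; seventh in the bass means third inversion (figured bass 4/2).

E minor seventh, third inversion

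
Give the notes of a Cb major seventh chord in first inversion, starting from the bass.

Eb, Gb, Bb, Cb

The chord tones are Cb–Eb–Gb–Bb. With the third (Eb) lowest for first inversion: Eb, Gb, Bb, Cb.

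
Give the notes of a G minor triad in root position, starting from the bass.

Spelling G minor: G–Bb–D. In root position the root is bass, giving G, Bb, D from the bottom.

G, Bb, D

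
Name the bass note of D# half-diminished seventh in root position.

D# half-diminished seventh is D#–F#–A–C#. Root position places the root in the bass: D#.

D#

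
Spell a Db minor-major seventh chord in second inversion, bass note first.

Ab, C, Db, Fb

Spelling Db minor-major seventh: Db–Fb–Ab–C. In second inversion the fifth is bass, giving Ab, C, Db, Fb from the bottom.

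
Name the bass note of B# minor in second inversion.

In second inversion the fifth is lowest. For B# minor (B#–D#–F##) that is F##.

F##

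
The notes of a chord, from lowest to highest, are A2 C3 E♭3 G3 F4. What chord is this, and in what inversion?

F dominant ninth, first inversion

The pitch classes A, C, Eb, G, F arrange in thirds as F–A–C–Eb–G: an F dominant ninth chord.
With the third (A) in the bass, the chord is in first inversion.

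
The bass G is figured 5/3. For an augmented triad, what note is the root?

G

The figures 5/3 mean the root of the chord is in the bass. If G is the root of an augmented triad, the root is G (chord tones G–B–D#).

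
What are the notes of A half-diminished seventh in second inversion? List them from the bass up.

Eb, G, A, C

Spelling A half-diminished seventh: A–C–Eb–G. In second inversion the fifth is bass, giving Eb, G, A, C from the bottom.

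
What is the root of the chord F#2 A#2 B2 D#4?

B

The distinct letter names are F#, A#, B, D#. Arranged as a stack of thirds they read B–D#–F#–A#, so B is the root (a B major seventh chord).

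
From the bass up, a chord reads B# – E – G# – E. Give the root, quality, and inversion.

E augmented, second inversion

The distinct note names are B#, E, G#. Stacked in thirds they read E–G#–B#, which is an augmented triad on E.
The lowest note is B#, the fifth of the chord, so this is second inversion (figured bass 6/4).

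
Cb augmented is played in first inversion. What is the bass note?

Eb

In first inversion the third is lowest. For Cb augmented (Cb–Eb–G) that is Eb.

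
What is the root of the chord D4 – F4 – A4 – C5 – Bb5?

Reordering D, F, A, C, Bb into stacked thirds gives Bb–D–F–A–C; the bottom of that stack, Bb, is the root.

Bb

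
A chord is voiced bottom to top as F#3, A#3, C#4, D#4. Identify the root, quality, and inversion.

The distinct note names are F#, A#, C#, D#. Stacked in thirds they read D#–F#–A#–C#, which is a minor seventh chord on D#.
With the third (F#) in the bass, the chord is in first inversion (figured bass 6/5).

D# minor seventh, first inversion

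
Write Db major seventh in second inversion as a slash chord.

Dbmaj7/Ab

Second inversion of Db major seventh has the fifth (Ab) in the bass. As a slash chord: Dbmaj7/Ab.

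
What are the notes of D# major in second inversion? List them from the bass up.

A#, D#, F##

D# major is D#–F##–A#. Second inversion puts the fifth (A#) in the bass, with the remaining tones above: A#, D#, F##.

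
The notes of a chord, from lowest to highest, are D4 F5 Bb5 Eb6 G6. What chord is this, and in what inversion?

Eb major ninth, third inversion

Reducing to letter names: D, F, Bb, Eb, G. These stack in thirds as Eb–G–Bb–D–F — an Eb major ninth chord.
D is the seventh of Eb major ninth; seventh in the bass means third inversion.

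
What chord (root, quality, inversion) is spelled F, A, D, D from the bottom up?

D minor, first inversion

Reducing to letter names: F, A, D. These stack in thirds as D–F–A — a D minor triad.
The lowest note is F, the third of the chord, so this is first inversion (figured bass 6).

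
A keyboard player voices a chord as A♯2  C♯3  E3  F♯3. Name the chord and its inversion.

The distinct note names are A#, C#, E, F#. Stacked in thirds they read F#–A#–C#–E, which is a dominant seventh chord on F#.
The lowest note is A#, the third of the chord, so this is first inversion (figured bass 6/5).

F# dominant seventh, first inversion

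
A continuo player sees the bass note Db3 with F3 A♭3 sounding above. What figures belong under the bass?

5/3

The notes Db, F, Ab stack in thirds as Db–F–Ab — a Db major triad. The bass Db is the root, so this is root position: figured 5/3.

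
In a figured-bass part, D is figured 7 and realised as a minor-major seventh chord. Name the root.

D

The figures 7 mean the root of the chord is in the bass. If D is the root of a minor-major seventh chord, the root is D (chord tones D–F–A–C#).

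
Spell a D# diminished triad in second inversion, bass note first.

Spelling D# diminished: D#–F#–A. In second inversion the fifth is bass, giving A, D#, F# from the bottom.

A, D#, F#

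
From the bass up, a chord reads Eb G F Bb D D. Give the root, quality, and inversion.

The pitch classes Eb, G, F, Bb, D arrange in thirds as Eb–G–Bb–D–F: an Eb major ninth chord.
Eb is the root of Eb major ninth; root in the bass means root position.

Eb major ninth, root position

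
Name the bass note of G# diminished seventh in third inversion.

In third inversion the seventh is lowest. For G# diminished seventh (G#–B–D–F) that is F.

F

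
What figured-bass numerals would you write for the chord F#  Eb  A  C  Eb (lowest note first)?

The notes F#, Eb, A, C stack in thirds as F#–A–C–Eb — an F# diminished seventh chord. The bass F# is the root, so this is root position: figured 7.

7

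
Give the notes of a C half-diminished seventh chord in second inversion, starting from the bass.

Gb, Bb, C, Eb

Spelling C half-diminished seventh: C–Eb–Gb–Bb. In second inversion the fifth is bass, giving Gb, Bb, C, Eb from the bottom.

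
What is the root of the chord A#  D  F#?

D

The distinct letter names are A#, D, F#. Arranged as a stack of thirds they read D–F#–A#, so D is the root (a D augmented triad).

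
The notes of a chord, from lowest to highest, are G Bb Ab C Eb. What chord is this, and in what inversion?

Ab major ninth, third inversion

The distinct note names are G, Bb, Ab, C, Eb. Stacked in thirds they read Ab–C–Eb–G–Bb, which is a major ninth chord on Ab.
With the seventh (G) in the bass, the chord is in third inversion.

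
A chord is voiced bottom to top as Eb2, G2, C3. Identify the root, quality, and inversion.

C minor, first inversion

The distinct note names are Eb, G, C. Stacked in thirds they read C–Eb–G, which is a minor triad on C.
With the third (Eb) in the bass, the chord is in first inversion (figured bass 6).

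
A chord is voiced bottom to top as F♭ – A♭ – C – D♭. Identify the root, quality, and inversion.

The pitch classes Fb, Ab, C, Db arrange in thirds as Db–Fb–Ab–C: a Db minor-major seventh chord.
Fb is the third of Db minor-major seventh; third in the bass means first inversion (figured bass 6/5).

Db minor-major seventh, first inversion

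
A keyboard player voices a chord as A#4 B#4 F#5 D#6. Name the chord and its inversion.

B# half-diminished seventh, third inversion

The pitch classes A#, B#, F#, D# arrange in thirds as B#–D#–F#–A#: a B# half-diminished seventh chord.
The lowest note is A#, the seventh of the chord, so this is third inversion (figured bass 4/2).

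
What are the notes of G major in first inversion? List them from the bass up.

The chord tones are G–B–D. With the third (B) lowest for first inversion: B, D, G.

B, D, G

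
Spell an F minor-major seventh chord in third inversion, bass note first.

Spelling F minor-major seventh: F–Ab–C–E. In third inversion the seventh is bass, giving E, F, Ab, C from the bottom.

E, F, Ab, C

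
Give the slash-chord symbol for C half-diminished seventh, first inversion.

Cø7/Eb

First inversion of C half-diminished seventh has the third (Eb) in the bass. As a slash chord: Cø7/Eb.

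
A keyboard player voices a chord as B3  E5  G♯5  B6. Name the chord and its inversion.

E major, second inversion

Reducing to letter names: B, E, G#. These stack in thirds as E–G#–B — an E major triad.
B is the fifth of E major; fifth in the bass means second inversion (figured bass 6/4).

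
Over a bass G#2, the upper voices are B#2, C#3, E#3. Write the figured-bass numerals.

The notes G#, B#, C#, E# stack in thirds as C#–E#–G#–B# — a C# major seventh chord. The bass G# is the fifth, so this is second inversion: figured 4/3.

4/3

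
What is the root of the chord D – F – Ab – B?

B

Reordering D, F, Ab, B into stacked thirds gives B–D–F–Ab; the bottom of that stack, B, is the root.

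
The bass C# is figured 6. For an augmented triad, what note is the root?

The figures 6 mean the third of the chord is in the bass. If C# is the third of an augmented triad, the root is A (chord tones A–C#–E#).

A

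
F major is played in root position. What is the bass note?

F

F major is F–A–C. Root position places the root in the bass: F.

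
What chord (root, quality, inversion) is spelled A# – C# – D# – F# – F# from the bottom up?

Reducing to letter names: A#, C#, D#, F#. These stack in thirds as D#–F#–A#–C# — a D# minor seventh chord.
The lowest note is A#, the fifth of the chord, so this is second inversion (figured bass 4/3).

D# minor seventh, second inversion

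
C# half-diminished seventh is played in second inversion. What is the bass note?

G

In second inversion the fifth is lowest. For C# half-diminished seventh (C#–E–G–B) that is G.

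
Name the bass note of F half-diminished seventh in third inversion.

Eb

F half-diminished seventh is F–Ab–Cb–Eb. Third inversion places the seventh in the bass: Eb.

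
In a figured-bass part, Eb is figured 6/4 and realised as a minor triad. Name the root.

Ab

The figures 6/4 mean the fifth of the chord is in the bass. If Eb is the fifth of a minor triad, the root is Ab (chord tones Ab–Cb–Eb).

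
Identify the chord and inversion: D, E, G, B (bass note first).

The distinct note names are D, E, G, B. Stacked in thirds they read E–G–B–D, which is a minor seventh chord on E.
D is the seventh of E minor seventh; seventh in the bass means third inversion (figured bass 4/2).

E minor seventh, third inversion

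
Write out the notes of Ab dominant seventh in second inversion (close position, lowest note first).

Ab dominant seventh is Ab–C–Eb–Gb. Second inversion puts the fifth (Eb) in the bass, with the remaining tones above: Eb, Gb, Ab, C.

Eb, Gb, Ab, C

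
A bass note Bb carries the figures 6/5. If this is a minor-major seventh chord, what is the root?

G

The figures 6/5 mean the third of the chord is in the bass. If Bb is the third of a minor-major seventh chord, the root is G (chord tones G–Bb–D–F#).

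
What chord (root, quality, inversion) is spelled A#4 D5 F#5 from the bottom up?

D augmented, second inversion

Reducing to letter names: A#, D, F#. These stack in thirds as D–F#–A# — a D augmented triad.
The lowest note is A#, the fifth of the chord, so this is second inversion (figured bass 6/4).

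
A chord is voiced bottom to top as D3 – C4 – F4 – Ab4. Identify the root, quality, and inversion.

D half-diminished seventh, root position

The distinct note names are D, C, F, Ab. Stacked in thirds they read D–F–Ab–C, which is a half-diminished seventh chord on D.
The lowest note is D, the root of the chord, so this is root position (figured bass 7).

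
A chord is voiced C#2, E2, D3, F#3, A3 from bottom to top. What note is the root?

The distinct letter names are C#, E, D, F#, A. Arranged as a stack of thirds they read D–F#–A–C#–E, so D is the root (a D major ninth chord).

D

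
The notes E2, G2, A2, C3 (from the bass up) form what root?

A

E, G, A, C are the tones of an A minor seventh chord (A–C–E–G), making A the root.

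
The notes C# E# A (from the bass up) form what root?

C#, E#, A are the tones of an A augmented triad (A–C#–E#), making A the root.

A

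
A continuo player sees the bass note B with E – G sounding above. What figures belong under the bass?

6/4

The notes B, E, G stack in thirds as E–G–B — an E minor triad. The bass B is the fifth, so this is second inversion: figured 6/4.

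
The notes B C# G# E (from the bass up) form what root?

Reordering B, C#, G#, E into stacked thirds gives C#–E–G#–B; the bottom of that stack, C#, is the root.

C#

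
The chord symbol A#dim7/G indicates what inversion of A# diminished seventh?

third inversion

A#dim7/G means A# diminished seventh with G in the bass. G is the seventh of A# diminished seventh (A#–C#–E–G), so this is third inversion.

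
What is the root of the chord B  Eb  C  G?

C

The distinct letter names are B, Eb, C, G. Arranged as a stack of thirds they read C–Eb–G–B, so C is the root (a C minor-major seventh chord).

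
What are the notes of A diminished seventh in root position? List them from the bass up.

A, C, Eb, Gb

A diminished seventh is A–C–Eb–Gb. Root position puts the root (A) in the bass, with the remaining tones above: A, C, Eb, Gb.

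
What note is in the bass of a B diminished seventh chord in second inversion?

In second inversion the fifth is lowest. For B diminished seventh (B–D–F–Ab) that is F.

F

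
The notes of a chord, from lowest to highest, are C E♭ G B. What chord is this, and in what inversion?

C minor-major seventh, root position

The distinct note names are C, Eb, G, B. Stacked in thirds they read C–Eb–G–B, which is a minor-major seventh chord on C.
C is the root of C minor-major seventh; root in the bass means root position (figured bass 7).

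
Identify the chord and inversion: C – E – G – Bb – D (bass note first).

C dominant ninth, root position

The pitch classes C, E, G, Bb, D arrange in thirds as C–E–G–Bb–D: a C dominant ninth chord.
With the root (C) in the bass, the chord is in root position.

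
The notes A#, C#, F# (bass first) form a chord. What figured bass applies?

6

The notes A#, C#, F# stack in thirds as F#–A#–C# — an F# major triad. The bass A# is the third, so this is first inversion: figured 6.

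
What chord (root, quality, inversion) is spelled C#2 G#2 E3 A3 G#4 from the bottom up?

A major seventh, first inversion

Reducing to letter names: C#, G#, E, A. These stack in thirds as A–C#–E–G# — an A major seventh chord.
With the third (C#) in the bass, the chord is in first inversion (figured bass 6/5).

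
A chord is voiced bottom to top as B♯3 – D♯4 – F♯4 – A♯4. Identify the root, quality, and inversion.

B# half-diminished seventh, root position

Reducing to letter names: B#, D#, F#, A#. These stack in thirds as B#–D#–F#–A# — a B# half-diminished seventh chord.
The lowest note is B#, the root of the chord, so this is root position (figured bass 7).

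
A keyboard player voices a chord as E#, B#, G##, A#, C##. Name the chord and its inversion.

A# major ninth, second inversion

Reducing to letter names: E#, B#, G##, A#, C##. These stack in thirds as A#–C##–E#–G##–B# — an A# major ninth chord.
The lowest note is E#, the fifth of the chord, so this is second inversion.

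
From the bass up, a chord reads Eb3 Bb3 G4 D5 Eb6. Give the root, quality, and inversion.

The distinct note names are Eb, Bb, G, D. Stacked in thirds they read Eb–G–Bb–D, which is a major seventh chord on Eb.
With the root (Eb) in the bass, the chord is in root position (figured bass 7).

Eb major seventh, root position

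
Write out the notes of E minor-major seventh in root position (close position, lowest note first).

E minor-major seventh is E–G–B–D#. Root position puts the root (E) in the bass, with the remaining tones above: E, G, B, D#.

E, G, B, D#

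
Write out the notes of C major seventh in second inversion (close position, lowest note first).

Spelling C major seventh: C–E–G–B. In second inversion the fifth is bass, giving G, B, C, E from the bottom.

G, B, C, E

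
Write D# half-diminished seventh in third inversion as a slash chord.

D#ø7/C#

Third inversion of D# half-diminished seventh has the seventh (C#) in the bass. As a slash chord: D#ø7/C#.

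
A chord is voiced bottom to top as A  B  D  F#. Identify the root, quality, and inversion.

B minor seventh, third inversion

The pitch classes A, B, D, F# arrange in thirds as B–D–F#–A: a B minor seventh chord.
With the seventh (A) in the bass, the chord is in third inversion (figured bass 4/2).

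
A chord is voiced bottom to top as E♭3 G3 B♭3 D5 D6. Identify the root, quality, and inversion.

The pitch classes Eb, G, Bb, D arrange in thirds as Eb–G–Bb–D: an Eb major seventh chord.
With the root (Eb) in the bass, the chord is in root position (figured bass 7).

Eb major seventh, root position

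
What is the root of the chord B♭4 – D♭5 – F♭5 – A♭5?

Bb

Bb, Db, Fb, Ab are the tones of a Bb half-diminished seventh chord (Bb–Db–Fb–Ab), making Bb the root.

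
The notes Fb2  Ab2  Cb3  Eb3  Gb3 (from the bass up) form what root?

Fb

Fb, Ab, Cb, Eb, Gb are the tones of an Fb major ninth chord (Fb–Ab–Cb–Eb–Gb), making Fb the root.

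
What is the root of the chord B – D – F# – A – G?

G

The distinct letter names are B, D, F#, A, G. Arranged as a stack of thirds they read G–B–D–F#–A, so G is the root (a G major ninth chord).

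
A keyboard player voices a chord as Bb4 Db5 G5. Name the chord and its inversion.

G diminished, first inversion

Reducing to letter names: Bb, Db, G. These stack in thirds as G–Bb–Db — a G diminished triad.
The lowest note is Bb, the third of the chord, so this is first inversion (figured bass 6).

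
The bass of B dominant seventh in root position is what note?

B

In root position the root is lowest. For B dominant seventh (B–D#–F#–A) that is B.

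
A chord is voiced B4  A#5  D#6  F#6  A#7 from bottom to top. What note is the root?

The distinct letter names are B, A#, D#, F#. Arranged as a stack of thirds they read B–D#–F#–A#, so B is the root (a B major seventh chord).

B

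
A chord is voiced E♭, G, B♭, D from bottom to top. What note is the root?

The distinct letter names are Eb, G, Bb, D. Arranged as a stack of thirds they read Eb–G–Bb–D, so Eb is the root (an Eb major seventh chord).

Eb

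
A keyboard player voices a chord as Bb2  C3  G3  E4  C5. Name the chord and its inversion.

C dominant seventh, third inversion

The distinct note names are Bb, C, G, E. Stacked in thirds they read C–E–G–Bb, which is a dominant seventh chord on C.
The lowest note is Bb, the seventh of the chord, so this is third inversion (figured bass 4/2).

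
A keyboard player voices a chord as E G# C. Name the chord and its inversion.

C augmented, first inversion

The distinct note names are E, G#, C. Stacked in thirds they read C–E–G#, which is an augmented triad on C.
E is the third of C augmented; third in the bass means first inversion (figured bass 6).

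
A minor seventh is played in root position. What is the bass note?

A

A minor seventh is A–C–E–G. Root position places the root in the bass: A.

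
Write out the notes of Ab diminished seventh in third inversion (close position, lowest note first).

Gbb, Ab, Cb, Ebb

The chord tones are Ab–Cb–Ebb–Gbb. With the seventh (Gbb) lowest for third inversion: Gbb, Ab, Cb, Ebb.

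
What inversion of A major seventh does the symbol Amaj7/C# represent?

first inversion

Amaj7/C# means A major seventh with C# in the bass. C# is the third of A major seventh (A–C#–E–G#), so this is first inversion.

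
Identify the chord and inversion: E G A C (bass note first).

A minor seventh, second inversion

The distinct note names are E, G, A, C. Stacked in thirds they read A–C–E–G, which is a minor seventh chord on A.
With the fifth (E) in the bass, the chord is in second inversion (figured bass 4/3).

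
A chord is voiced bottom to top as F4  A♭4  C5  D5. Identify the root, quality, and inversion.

The pitch classes F, Ab, C, D arrange in thirds as D–F–Ab–C: a D half-diminished seventh chord.
F is the third of D half-diminished seventh; third in the bass means first inversion (figured bass 6/5).

D half-diminished seventh, first inversion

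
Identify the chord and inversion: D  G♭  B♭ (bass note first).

The distinct note names are D, Gb, Bb. Stacked in thirds they read Gb–Bb–D, which is an augmented triad on Gb.
With the fifth (D) in the bass, the chord is in second inversion (figured bass 6/4).

Gb augmented, second inversion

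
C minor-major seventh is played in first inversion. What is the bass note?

In first inversion the third is lowest. For C minor-major seventh (C–Eb–G–B) that is Eb.

Eb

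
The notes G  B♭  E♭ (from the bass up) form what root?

The distinct letter names are G, Bb, Eb. Arranged as a stack of thirds they read Eb–G–Bb, so Eb is the root (an Eb major triad).

Eb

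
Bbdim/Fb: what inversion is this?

Bbdim/Fb means Bb diminished with Fb in the bass. Fb is the fifth of Bb diminished (Bb–Db–Fb), so this is second inversion.

second inversion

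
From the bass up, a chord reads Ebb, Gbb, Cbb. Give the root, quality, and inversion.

Reducing to letter names: Ebb, Gbb, Cbb. These stack in thirds as Cbb–Ebb–Gbb — a Cbb major triad.
Ebb is the third of Cbb major; third in the bass means first inversion (figured bass 6).

Cbb major, first inversion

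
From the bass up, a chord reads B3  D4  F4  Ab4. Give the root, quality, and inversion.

Reducing to letter names: B, D, F, Ab. These stack in thirds as B–D–F–Ab — a B diminished seventh chord.
With the root (B) in the bass, the chord is in root position (figured bass 7).

B diminished seventh, root position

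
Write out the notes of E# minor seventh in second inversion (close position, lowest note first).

B#, D#, E#, G#

E# minor seventh is E#–G#–B#–D#. Second inversion puts the fifth (B#) in the bass, with the remaining tones above: B#, D#, E#, G#.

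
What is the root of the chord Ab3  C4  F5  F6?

The distinct letter names are Ab, C, F. Arranged as a stack of thirds they read F–Ab–C, so F is the root (an F minor triad).

F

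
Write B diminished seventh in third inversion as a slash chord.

Third inversion of B diminished seventh has the seventh (Ab) in the bass. As a slash chord: Bdim7/Ab.

Bdim7/Ab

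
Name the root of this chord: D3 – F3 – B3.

B

D, F, B are the tones of a B diminished triad (B–D–F), making B the root.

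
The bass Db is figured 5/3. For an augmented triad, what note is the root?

The figures 5/3 mean the root of the chord is in the bass. If Db is the root of an augmented triad, the root is Db (chord tones Db–F–A).

Db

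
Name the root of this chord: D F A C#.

D

Reordering D, F, A, C# into stacked thirds gives D–F–A–C#; the bottom of that stack, D, is the root.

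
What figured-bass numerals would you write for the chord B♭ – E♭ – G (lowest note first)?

6/4

The notes Bb, Eb, G stack in thirds as Eb–G–Bb — an Eb major triad. The bass Bb is the fifth, so this is second inversion: figured 6/4.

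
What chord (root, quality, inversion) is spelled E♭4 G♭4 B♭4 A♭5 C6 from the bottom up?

The pitch classes Eb, Gb, Bb, Ab, C arrange in thirds as Ab–C–Eb–Gb–Bb: an Ab dominant ninth chord.
Eb is the fifth of Ab dominant ninth; fifth in the bass means second inversion.

Ab dominant ninth, second inversion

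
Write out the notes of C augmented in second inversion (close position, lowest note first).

C augmented is C–E–G#. Second inversion puts the fifth (G#) in the bass, with the remaining tones above: G#, C, E.

G#, C, E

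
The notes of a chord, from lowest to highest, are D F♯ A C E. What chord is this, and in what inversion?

The distinct note names are D, F#, A, C, E. Stacked in thirds they read D–F#–A–C–E, which is a dominant ninth chord on D.
With the root (D) in the bass, the chord is in root position.

D dominant ninth, root position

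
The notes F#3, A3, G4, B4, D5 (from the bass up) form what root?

G

Reordering F#, A, G, B, D into stacked thirds gives G–B–D–F#–A; the bottom of that stack, G, is the root.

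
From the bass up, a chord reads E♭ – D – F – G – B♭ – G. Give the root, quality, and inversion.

Eb major ninth, root position

The distinct note names are Eb, D, F, G, Bb. Stacked in thirds they read Eb–G–Bb–D–F, which is a major ninth chord on Eb.
With the root (Eb) in the bass, the chord is in root position.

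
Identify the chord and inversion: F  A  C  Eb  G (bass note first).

F dominant ninth, root position

Reducing to letter names: F, A, C, Eb, G. These stack in thirds as F–A–C–Eb–G — an F dominant ninth chord.
The lowest note is F, the root of the chord, so this is root position.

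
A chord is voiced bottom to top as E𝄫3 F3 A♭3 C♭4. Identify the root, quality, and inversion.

The pitch classes Ebb, F, Ab, Cb arrange in thirds as F–Ab–Cb–Ebb: an F diminished seventh chord.
With the seventh (Ebb) in the bass, the chord is in third inversion (figured bass 4/2).

F diminished seventh, third inversion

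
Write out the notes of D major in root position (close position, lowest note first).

D, F#, A

The chord tones are D–F#–A. With the root (D) lowest for root position: D, F#, A.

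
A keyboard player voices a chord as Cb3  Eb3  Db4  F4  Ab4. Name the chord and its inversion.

Db dominant ninth, third inversion

Reducing to letter names: Cb, Eb, Db, F, Ab. These stack in thirds as Db–F–Ab–Cb–Eb — a Db dominant ninth chord.
Cb is the seventh of Db dominant ninth; seventh in the bass means third inversion.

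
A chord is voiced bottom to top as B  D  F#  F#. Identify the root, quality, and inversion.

B minor, root position

The distinct note names are B, D, F#. Stacked in thirds they read B–D–F#, which is a minor triad on B.
B is the root of B minor; root in the bass means root position (figured bass 5/3).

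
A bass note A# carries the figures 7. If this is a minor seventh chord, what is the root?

A#

The figures 7 mean the root of the chord is in the bass. If A# is the root of a minor seventh chord, the root is A# (chord tones A#–C#–E#–G#).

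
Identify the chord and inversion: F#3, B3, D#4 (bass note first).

The distinct note names are F#, B, D#. Stacked in thirds they read B–D#–F#, which is a major triad on B.
F# is the fifth of B major; fifth in the bass means second inversion (figured bass 6/4).

B major, second inversion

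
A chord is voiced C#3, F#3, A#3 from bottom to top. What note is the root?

C#, F#, A# are the tones of an F# major triad (F#–A#–C#), making F# the root.

F#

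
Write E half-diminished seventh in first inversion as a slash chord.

First inversion of E half-diminished seventh has the third (G) in the bass. As a slash chord: Eø7/G.

Eø7/G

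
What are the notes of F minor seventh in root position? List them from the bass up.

The chord tones are F–Ab–C–Eb. With the root (F) lowest for root position: F, Ab, C, Eb.

F, Ab, C, Eb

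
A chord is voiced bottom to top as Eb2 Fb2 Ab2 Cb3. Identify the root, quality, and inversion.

Fb major seventh, third inversion

Reducing to letter names: Eb, Fb, Ab, Cb. These stack in thirds as Fb–Ab–Cb–Eb — an Fb major seventh chord.
The lowest note is Eb, the seventh of the chord, so this is third inversion (figured bass 4/2).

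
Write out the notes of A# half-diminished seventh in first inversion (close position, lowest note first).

C#, E, G#, A#

A# half-diminished seventh is A#–C#–E–G#. First inversion puts the third (C#) in the bass, with the remaining tones above: C#, E, G#, A#.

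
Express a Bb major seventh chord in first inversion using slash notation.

Bbmaj7/D

First inversion of Bb major seventh has the third (D) in the bass. As a slash chord: Bbmaj7/D.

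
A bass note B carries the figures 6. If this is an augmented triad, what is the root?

G

The figures 6 mean the third of the chord is in the bass. If B is the third of an augmented triad, the root is G (chord tones G–B–D#).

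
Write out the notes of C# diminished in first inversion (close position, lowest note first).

E, G, C#

Spelling C# diminished: C#–E–G. In first inversion the third is bass, giving E, G, C# from the bottom.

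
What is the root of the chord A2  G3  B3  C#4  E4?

A

Reordering A, G, B, C#, E into stacked thirds gives A–C#–E–G–B; the bottom of that stack, A, is the root.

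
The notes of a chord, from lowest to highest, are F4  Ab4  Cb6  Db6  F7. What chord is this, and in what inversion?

Db dominant seventh, first inversion

The distinct note names are F, Ab, Cb, Db. Stacked in thirds they read Db–F–Ab–Cb, which is a dominant seventh chord on Db.
The lowest note is F, the third of the chord, so this is first inversion (figured bass 6/5).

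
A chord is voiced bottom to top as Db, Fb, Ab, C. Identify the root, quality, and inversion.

The pitch classes Db, Fb, Ab, C arrange in thirds as Db–Fb–Ab–C: a Db minor-major seventh chord.
Db is the root of Db minor-major seventh; root in the bass means root position (figured bass 7).

Db minor-major seventh, root position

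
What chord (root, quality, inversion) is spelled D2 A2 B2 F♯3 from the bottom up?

Reducing to letter names: D, A, B, F#. These stack in thirds as B–D–F#–A — a B minor seventh chord.
The lowest note is D, the third of the chord, so this is first inversion (figured bass 6/5).

B minor seventh, first inversion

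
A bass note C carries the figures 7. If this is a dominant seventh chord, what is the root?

The figures 7 mean the root of the chord is in the bass. If C is the root of a dominant seventh chord, the root is C (chord tones C–E–G–Bb).

C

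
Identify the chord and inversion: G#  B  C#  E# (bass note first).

Reducing to letter names: G#, B, C#, E#. These stack in thirds as C#–E#–G#–B — a C# dominant seventh chord.
The lowest note is G#, the fifth of the chord, so this is second inversion (figured bass 4/3).

C# dominant seventh, second inversion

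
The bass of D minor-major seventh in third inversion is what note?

D minor-major seventh is D–F–A–C#. Third inversion places the seventh in the bass: C#.

C#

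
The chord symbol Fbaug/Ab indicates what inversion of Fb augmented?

first inversion

Fbaug/Ab means Fb augmented with Ab in the bass. Ab is the third of Fb augmented (Fb–Ab–C), so this is first inversion.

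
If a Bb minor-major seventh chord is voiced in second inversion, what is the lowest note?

F

Bb minor-major seventh is Bb–Db–F–A. Second inversion places the fifth in the bass: F.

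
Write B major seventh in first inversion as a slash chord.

Bmaj7/D#

First inversion of B major seventh has the third (D#) in the bass. As a slash chord: Bmaj7/D#.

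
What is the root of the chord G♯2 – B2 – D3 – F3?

The distinct letter names are G#, B, D, F. Arranged as a stack of thirds they read G#–B–D–F, so G# is the root (a G# diminished seventh chord).

G#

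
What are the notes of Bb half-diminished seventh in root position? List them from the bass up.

Spelling Bb half-diminished seventh: Bb–Db–Fb–Ab. In root position the root is bass, giving Bb, Db, Fb, Ab from the bottom.

Bb, Db, Fb, Ab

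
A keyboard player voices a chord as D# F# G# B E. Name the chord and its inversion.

E major ninth, third inversion

The distinct note names are D#, F#, G#, B, E. Stacked in thirds they read E–G#–B–D#–F#, which is a major ninth chord on E.
D# is the seventh of E major ninth; seventh in the bass means third inversion.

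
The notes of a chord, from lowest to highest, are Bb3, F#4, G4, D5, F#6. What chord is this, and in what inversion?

The pitch classes Bb, F#, G, D arrange in thirds as G–Bb–D–F#: a G minor-major seventh chord.
Bb is the third of G minor-major seventh; third in the bass means first inversion (figured bass 6/5).

G minor-major seventh, first inversion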